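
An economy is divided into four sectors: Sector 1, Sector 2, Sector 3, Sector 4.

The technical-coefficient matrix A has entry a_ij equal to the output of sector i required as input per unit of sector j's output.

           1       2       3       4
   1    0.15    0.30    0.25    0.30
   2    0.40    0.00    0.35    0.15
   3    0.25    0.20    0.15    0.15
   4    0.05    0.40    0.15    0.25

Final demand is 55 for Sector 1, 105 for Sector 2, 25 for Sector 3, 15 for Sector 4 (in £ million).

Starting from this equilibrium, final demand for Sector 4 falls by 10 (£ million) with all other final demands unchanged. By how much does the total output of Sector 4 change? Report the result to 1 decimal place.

Δx_4 = -26.4

I − A =
  [   0.85    -0.30    -0.25    -0.30]
  [  -0.40     1.00    -0.35    -0.15]
  [  -0.25    -0.20     0.85    -0.15]
  [  -0.05    -0.40    -0.15     0.75]
Compute the cofactors C_ij = (−1)^(i+j)·(3×3 minor ij) of I−A; the adjugate is their transpose:
adj(I−A) = Cᵀ =
  [ 0.486000   0.348000   0.345000   0.333000]
  [ 0.326250   0.450000   0.331875   0.286875]
  [ 0.265500   0.264000   0.431250   0.245250]
  [ 0.259500   0.316000   0.286250   0.452250]
det(I−A) = Σ_j (I−A)_1j·C_1j = (0.85)(0.486000) + (-0.30)(0.326250) + (-0.25)(0.265500) + (-0.30)(0.259500) = 0.1710
(I − A)⁻¹ = adj(I−A) / det(I−A) ≈
  [   2.8421     2.0351     2.0175     1.9474]
  [   1.9079     2.6316     1.9408     1.6776]
  [   1.5526     1.5439     2.5219     1.4342]
  [   1.5175     1.8480     1.6740     2.6447]
Δx = (I − A)⁻¹ Δd with Δd having -10 in the Sector 4 component and 0 elsewhere.
So Δx_4 = L_44 · (-10), where L_44 = adj(I−A)_44 / det(I−A) = 0.452250 / 0.1710.
Δx_4 = 0.452250 × (-10) / 0.1710 = -4.5225 / 0.1710 ≈ -26.4.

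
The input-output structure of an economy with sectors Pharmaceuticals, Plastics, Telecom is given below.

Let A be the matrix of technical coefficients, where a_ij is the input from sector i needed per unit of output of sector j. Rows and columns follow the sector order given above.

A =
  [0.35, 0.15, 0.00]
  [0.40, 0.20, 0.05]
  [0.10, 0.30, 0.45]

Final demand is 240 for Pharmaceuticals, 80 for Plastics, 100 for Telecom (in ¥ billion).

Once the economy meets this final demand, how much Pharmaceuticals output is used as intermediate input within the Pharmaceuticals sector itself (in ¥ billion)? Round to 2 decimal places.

z_11 = 157.82

I − A =
  [   0.65    -0.15     0.00]
  [  -0.40     0.80    -0.05]
  [  -0.10    -0.30     0.55]
Cofactors of I−A, C_ij = (−1)^(i+j)·(minor ij) (rows/columns in the sector order above):
  C_11 = (0.80)(0.55) − (-0.05)(-0.30) = 0.4250
  C_12 = −[(-0.40)(0.55) − (-0.05)(-0.10)] = 0.2250
  C_13 = (-0.40)(-0.30) − (0.80)(-0.10) = 0.2000
  C_21 = −[(-0.15)(0.55) − (0.00)(-0.30)] = 0.0825
  C_22 = (0.65)(0.55) − (0.00)(-0.10) = 0.3575
  C_23 = −[(0.65)(-0.30) − (-0.15)(-0.10)] = 0.2100
  C_31 = (-0.15)(-0.05) − (0.00)(0.80) = 0.0075
  C_32 = −[(0.65)(-0.05) − (0.00)(-0.40)] = 0.0325
  C_33 = (0.65)(0.80) − (-0.15)(-0.40) = 0.4600
det(I−A) = Σ_j (I−A)_1j·C_1j = (0.65)(0.4250) + (-0.15)(0.2250) + (0.00)(0.2000) = 0.2425
adj(I−A) = Cᵀ =
  [ 0.4250   0.0825   0.0075]
  [ 0.2250   0.3575   0.0325]
  [ 0.2000   0.2100   0.4600]
(I − A)⁻¹ = adj(I−A) / det(I−A) ≈
  [   1.7526     0.3402     0.0309]
  [   0.9278     1.4742     0.1340]
  [   0.8247     0.8660     1.8969]
First solve x = (I − A)⁻¹ d = adj(I−A)·d / det(I−A); in particular x_1 = (0.4250·240 + 0.0825·80 + 0.0075·100) / 0.2425 = 109.35 / 0.2425 ≈ 450.9278.
Intermediate flow from 1 to 1: z_11 = a_11 · x_1 = 0.35 × 109.35 / 0.2425 = 38.2725 / 0.2425 ≈ 157.82.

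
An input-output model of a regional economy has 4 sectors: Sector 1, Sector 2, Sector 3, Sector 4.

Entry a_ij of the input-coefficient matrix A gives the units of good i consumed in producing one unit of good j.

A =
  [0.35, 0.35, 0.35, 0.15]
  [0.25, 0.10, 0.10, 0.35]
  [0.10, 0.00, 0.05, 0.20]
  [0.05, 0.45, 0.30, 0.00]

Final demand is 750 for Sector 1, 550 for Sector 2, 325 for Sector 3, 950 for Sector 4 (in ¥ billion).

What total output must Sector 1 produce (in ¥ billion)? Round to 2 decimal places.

x_1 = 4301.95

I − A =
  [   0.65    -0.35    -0.35    -0.15]
  [  -0.25     0.90    -0.10    -0.35]
  [  -0.10     0.00     0.95    -0.20]
  [  -0.05    -0.45    -0.30     1.00]
Compute the cofactors C_ij = (−1)^(i+j)·(3×3 minor ij) of I−A; the adjugate is their transpose:
adj(I−A) = Cᵀ =
  [ 0.642375   0.407125   0.378875   0.314625]
  [ 0.260625   0.528375   0.237375   0.271500]
  [ 0.105750   0.103750   0.365375   0.125250]
  [ 0.181125   0.289250   0.235375   0.437625]
det(I−A) = Σ_j (I−A)_1j·C_1j = (0.65)(0.642375) + (-0.35)(0.260625) + (-0.35)(0.105750) + (-0.15)(0.181125) = 0.26214375
(I − A)⁻¹ = adj(I−A) / det(I−A) ≈
  [   2.4505     1.5531     1.4453     1.2002]
  [   0.9942     2.0156     0.9055     1.0357]
  [   0.4034     0.3958     1.3938     0.4778]
  [   0.6909     1.1034     0.8979     1.6694]
x = (I − A)⁻¹ d = adj(I−A)·d / det(I−A), with det(I−A) = 0.26214375:
  x_1 = (0.642375·750 + 0.407125·550 + 0.378875·325 + 0.314625·950) / 0.26214375 = 1127.728125 / 0.26214375 ≈ 4301.95
  x_2 = (0.260625·750 + 0.528375·550 + 0.237375·325 + 0.271500·950) / 0.26214375 = 821.146875 / 0.26214375 ≈ 3132.43
  x_3 = (0.105750·750 + 0.103750·550 + 0.365375·325 + 0.125250·950) / 0.26214375 = 374.109375 / 0.26214375 ≈ 1427.12
  x_4 = (0.181125·750 + 0.289250·550 + 0.235375·325 + 0.437625·950) / 0.26214375 = 787.171875 / 0.26214375 ≈ 3002.83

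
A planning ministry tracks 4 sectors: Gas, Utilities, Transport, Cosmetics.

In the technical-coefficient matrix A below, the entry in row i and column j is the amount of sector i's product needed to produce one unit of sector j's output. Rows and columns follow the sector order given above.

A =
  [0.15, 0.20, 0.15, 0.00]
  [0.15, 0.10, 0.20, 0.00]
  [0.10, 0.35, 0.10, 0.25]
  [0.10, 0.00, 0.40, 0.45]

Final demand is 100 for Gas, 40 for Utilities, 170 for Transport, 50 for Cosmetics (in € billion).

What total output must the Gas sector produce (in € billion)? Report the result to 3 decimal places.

x_G = 228.049

I − A =
  [   0.85    -0.20    -0.15     0.00]
  [  -0.15     0.90    -0.20     0.00]
  [  -0.10    -0.35     0.90    -0.25]
  [  -0.10     0.00    -0.40     0.55]
Compute the cofactors C_ij = (−1)^(i+j)·(3×3 minor ij) of I−A; the adjugate is their transpose:
adj(I−A) = Cᵀ =
  [ 0.317000   0.107875   0.096250   0.043750]
  [ 0.075250   0.323750   0.105875   0.048125]
  [ 0.100875   0.179625   0.404250   0.183750]
  [ 0.131000   0.150250   0.311500   0.576625]
det(I−A) = Σ_j (I−A)_1j·C_1j = (0.85)(0.317000) + (-0.20)(0.075250) + (-0.15)(0.100875) + (0.00)(0.131000) = 0.23926875
(I − A)⁻¹ = adj(I−A) / det(I−A) ≈
  [   1.3249     0.4509     0.4023     0.1828]
  [   0.3145     1.3531     0.4425     0.2011]
  [   0.4216     0.7507     1.6895     0.7680]
  [   0.5475     0.6280     1.3019     2.4099]
x = (I − A)⁻¹ d = adj(I−A)·d / det(I−A), with det(I−A) = 0.23926875:
  x_G = (0.317000·100 + 0.107875·40 + 0.096250·170 + 0.043750·50) / 0.23926875 = 54.565 / 0.23926875 ≈ 228.049
  x_U = (0.075250·100 + 0.323750·40 + 0.105875·170 + 0.048125·50) / 0.23926875 = 40.88 / 0.23926875 ≈ 170.854
  x_T = (0.100875·100 + 0.179625·40 + 0.404250·170 + 0.183750·50) / 0.23926875 = 95.1825 / 0.23926875 ≈ 397.806
  x_C = (0.131000·100 + 0.150250·40 + 0.311500·170 + 0.576625·50) / 0.23926875 = 100.89625 / 0.23926875 ≈ 421.686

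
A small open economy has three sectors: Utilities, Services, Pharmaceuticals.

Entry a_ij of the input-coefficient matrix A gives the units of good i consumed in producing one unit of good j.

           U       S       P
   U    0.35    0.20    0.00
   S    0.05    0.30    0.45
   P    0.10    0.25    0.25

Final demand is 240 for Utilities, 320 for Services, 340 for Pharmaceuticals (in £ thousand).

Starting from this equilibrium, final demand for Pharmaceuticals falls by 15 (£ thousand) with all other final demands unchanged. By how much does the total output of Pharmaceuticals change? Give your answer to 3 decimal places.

I − A =
  [   0.65    -0.20     0.00]
  [  -0.05     0.70    -0.45]
  [  -0.10    -0.25     0.75]
Cofactors of I−A, C_ij = (−1)^(i+j)·(minor ij) (rows/columns in the sector order above):
  C_11 = (0.70)(0.75) − (-0.45)(-0.25) = 0.4125
  C_12 = −[(-0.05)(0.75) − (-0.45)(-0.10)] = 0.0825
  C_13 = (-0.05)(-0.25) − (0.70)(-0.10) = 0.0825
  C_21 = −[(-0.20)(0.75) − (0.00)(-0.25)] = 0.1500
  C_22 = (0.65)(0.75) − (0.00)(-0.10) = 0.4875
  C_23 = −[(0.65)(-0.25) − (-0.20)(-0.10)] = 0.1825
  C_31 = (-0.20)(-0.45) − (0.00)(0.70) = 0.0900
  C_32 = −[(0.65)(-0.45) − (0.00)(-0.05)] = 0.2925
  C_33 = (0.65)(0.70) − (-0.20)(-0.05) = 0.4450
det(I−A) = Σ_j (I−A)_1j·C_1j = (0.65)(0.4125) + (-0.20)(0.0825) + (0.00)(0.0825) = 0.251625
adj(I−A) = Cᵀ =
  [ 0.4125   0.1500   0.0900]
  [ 0.0825   0.4875   0.2925]
  [ 0.0825   0.1825   0.4450]
(I − A)⁻¹ = adj(I−A) / det(I−A) ≈
  [   1.6393     0.5961     0.3577]
  [   0.3279     1.9374     1.1624]
  [   0.3279     0.7253     1.7685]
Δx = (I − A)⁻¹ Δd with Δd having -15 in the Pharmaceuticals component and 0 elsewhere.
So Δx_P = L_PP · (-15), where L_PP = adj(I−A)_PP / det(I−A) = 0.4450 / 0.251625.
Δx_P = 0.4450 × (-15) / 0.251625 = -6.675 / 0.251625 ≈ -26.528.

Δx_P = -26.528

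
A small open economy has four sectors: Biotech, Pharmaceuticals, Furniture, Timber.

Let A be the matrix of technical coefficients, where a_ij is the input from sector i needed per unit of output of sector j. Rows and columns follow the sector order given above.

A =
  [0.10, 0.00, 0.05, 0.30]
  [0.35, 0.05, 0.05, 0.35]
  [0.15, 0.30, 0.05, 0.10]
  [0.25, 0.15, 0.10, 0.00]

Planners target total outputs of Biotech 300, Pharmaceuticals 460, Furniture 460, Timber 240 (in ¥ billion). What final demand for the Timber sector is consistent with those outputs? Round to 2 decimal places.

I − A =
  [   0.90     0.00    -0.05    -0.30]
  [  -0.35     0.95    -0.05    -0.35]
  [  -0.15    -0.30     0.95    -0.10]
  [  -0.25    -0.15    -0.10     1.00]
d = (I − A) x:
  d_B = (+0.90)·300 + (+0.00)·460 + (-0.05)·460 + (-0.30)·240 = 175.00
  d_P = (-0.35)·300 + (+0.95)·460 + (-0.05)·460 + (-0.35)·240 = 225.00
  d_F = (-0.15)·300 + (-0.30)·460 + (+0.95)·460 + (-0.10)·240 = 230.00
  d_T = (-0.25)·300 + (-0.15)·460 + (-0.10)·460 + (+1.00)·240 = 50.00

d_T = 50.00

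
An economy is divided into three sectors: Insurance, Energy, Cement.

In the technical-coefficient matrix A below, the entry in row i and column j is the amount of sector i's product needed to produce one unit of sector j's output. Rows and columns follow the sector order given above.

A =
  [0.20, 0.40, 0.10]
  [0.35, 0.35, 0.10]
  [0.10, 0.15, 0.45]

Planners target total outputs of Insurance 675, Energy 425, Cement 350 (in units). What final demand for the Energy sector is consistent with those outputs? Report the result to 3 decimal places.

I − A =
  [   0.80    -0.40    -0.10]
  [  -0.35     0.65    -0.10]
  [  -0.10    -0.15     0.55]
d = (I − A) x:
  d_I = (+0.80)·675 + (-0.40)·425 + (-0.10)·350 = 335.000
  d_E = (-0.35)·675 + (+0.65)·425 + (-0.10)·350 = 5.000
  d_C = (-0.10)·675 + (-0.15)·425 + (+0.55)·350 = 61.250

d_E = 5.000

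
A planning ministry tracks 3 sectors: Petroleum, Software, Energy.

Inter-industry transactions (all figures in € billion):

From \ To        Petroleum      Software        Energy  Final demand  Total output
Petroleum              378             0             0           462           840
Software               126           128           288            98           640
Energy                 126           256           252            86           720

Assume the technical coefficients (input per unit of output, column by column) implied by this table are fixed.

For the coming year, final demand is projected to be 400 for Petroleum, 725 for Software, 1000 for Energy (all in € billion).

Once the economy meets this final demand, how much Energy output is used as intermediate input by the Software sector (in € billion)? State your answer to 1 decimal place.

Technical coefficients a_ij = z_ij / X_j:
  a_11 = 378/840 = 0.45, a_21 = 126/840 = 0.15, a_31 = 126/840 = 0.15
  a_12 = 0/640 = 0.00, a_22 = 128/640 = 0.20, a_32 = 256/640 = 0.40
  a_13 = 0/720 = 0.00, a_23 = 288/720 = 0.40, a_33 = 252/720 = 0.35
I − A =
  [   0.55     0.00     0.00]
  [  -0.15     0.80    -0.40]
  [  -0.15    -0.40     0.65]
Cofactors of I−A, C_ij = (−1)^(i+j)·(minor ij) (rows/columns in the sector order above):
  C_11 = (0.80)(0.65) − (-0.40)(-0.40) = 0.3600
  C_12 = −[(-0.15)(0.65) − (-0.40)(-0.15)] = 0.1575
  C_13 = (-0.15)(-0.40) − (0.80)(-0.15) = 0.1800
  C_21 = −[(0.00)(0.65) − (0.00)(-0.40)] = 0.0000
  C_22 = (0.55)(0.65) − (0.00)(-0.15) = 0.3575
  C_23 = −[(0.55)(-0.40) − (0.00)(-0.15)] = 0.2200
  C_31 = (0.00)(-0.40) − (0.00)(0.80) = 0.0000
  C_32 = −[(0.55)(-0.40) − (0.00)(-0.15)] = 0.2200
  C_33 = (0.55)(0.80) − (0.00)(-0.15) = 0.4400
det(I−A) = Σ_j (I−A)_1j·C_1j = (0.55)(0.3600) + (0.00)(0.1575) + (0.00)(0.1800) = 0.1980
adj(I−A) = Cᵀ =
  [ 0.3600   0.0000   0.0000]
  [ 0.1575   0.3575   0.2200]
  [ 0.1800   0.2200   0.4400]
(I − A)⁻¹ = adj(I−A) / det(I−A) ≈
  [   1.8182     0.0000     0.0000]
  [   0.7955     1.8056     1.1111]
  [   0.9091     1.1111     2.2222]
First solve x = (I − A)⁻¹ d = adj(I−A)·d / det(I−A); in particular x_2 = (0.1575·400 + 0.3575·725 + 0.2200·1000) / 0.1980 = 542.1875 / 0.1980 ≈ 2738.321.
Intermediate flow from 3 to 2: z_32 = a_32 · x_2 = 0.40 × 542.1875 / 0.1980 = 216.875 / 0.1980 ≈ 1095.3.

z_32 = 1095.3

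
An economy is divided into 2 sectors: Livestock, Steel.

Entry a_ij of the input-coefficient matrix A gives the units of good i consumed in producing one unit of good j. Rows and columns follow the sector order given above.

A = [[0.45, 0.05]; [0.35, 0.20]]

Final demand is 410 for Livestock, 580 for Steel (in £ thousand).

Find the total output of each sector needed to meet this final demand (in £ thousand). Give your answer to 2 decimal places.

I − A =
  [   0.55    -0.05]
  [  -0.35     0.80]
det(I−A) = (0.55)(0.80) − (-0.05)(-0.35) = 0.4225
adj(I−A) = [[0.80, 0.05], [0.35, 0.55]]
(I − A)⁻¹ = adj(I−A) / det(I−A) ≈
  [   1.8935     0.1183]
  [   0.8284     1.3018]
x = (I − A)⁻¹ d = adj(I−A)·d / det(I−A), with det(I−A) = 0.4225:
  x_1 = (0.80·410 + 0.05·580) / 0.4225 = 357.00 / 0.4225 ≈ 844.97
  x_2 = (0.35·410 + 0.55·580) / 0.4225 = 462.50 / 0.4225 ≈ 1094.67

x_1 = 844.97, x_2 = 1094.67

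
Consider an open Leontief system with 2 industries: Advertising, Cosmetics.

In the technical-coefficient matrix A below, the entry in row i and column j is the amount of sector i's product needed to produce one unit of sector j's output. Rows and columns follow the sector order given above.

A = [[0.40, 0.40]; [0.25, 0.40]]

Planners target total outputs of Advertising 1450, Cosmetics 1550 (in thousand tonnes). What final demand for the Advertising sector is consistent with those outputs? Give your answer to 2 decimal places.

I − A =
  [   0.60    -0.40]
  [  -0.25     0.60]
d = (I − A) x:
  d_A = (+0.60)·1450 + (-0.40)·1550 = 250.00
  d_C = (-0.25)·1450 + (+0.60)·1550 = 567.50

d_A = 250.00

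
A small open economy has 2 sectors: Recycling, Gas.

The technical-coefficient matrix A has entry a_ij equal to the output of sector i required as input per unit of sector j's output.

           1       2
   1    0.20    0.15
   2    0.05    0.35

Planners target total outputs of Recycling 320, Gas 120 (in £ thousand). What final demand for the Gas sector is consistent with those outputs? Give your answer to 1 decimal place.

d_2 = 62.0

I − A =
  [   0.80    -0.15]
  [  -0.05     0.65]
d = (I − A) x:
  d_1 = (+0.80)·320 + (-0.15)·120 = 238.0
  d_2 = (-0.05)·320 + (+0.65)·120 = 62.0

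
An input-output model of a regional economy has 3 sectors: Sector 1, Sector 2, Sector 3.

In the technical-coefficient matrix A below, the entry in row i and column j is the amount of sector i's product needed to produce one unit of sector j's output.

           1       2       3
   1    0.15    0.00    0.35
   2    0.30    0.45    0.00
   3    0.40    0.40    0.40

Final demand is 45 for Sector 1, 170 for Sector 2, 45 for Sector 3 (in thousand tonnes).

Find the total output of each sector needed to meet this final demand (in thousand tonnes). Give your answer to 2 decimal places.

I − A =
  [   0.85     0.00    -0.35]
  [  -0.30     0.55     0.00]
  [  -0.40    -0.40     0.60]
Cofactors of I−A, C_ij = (−1)^(i+j)·(minor ij) (rows/columns in the sector order above):
  C_11 = (0.55)(0.60) − (0.00)(-0.40) = 0.3300
  C_12 = −[(-0.30)(0.60) − (0.00)(-0.40)] = 0.1800
  C_13 = (-0.30)(-0.40) − (0.55)(-0.40) = 0.3400
  C_21 = −[(0.00)(0.60) − (-0.35)(-0.40)] = 0.1400
  C_22 = (0.85)(0.60) − (-0.35)(-0.40) = 0.3700
  C_23 = −[(0.85)(-0.40) − (0.00)(-0.40)] = 0.3400
  C_31 = (0.00)(0.00) − (-0.35)(0.55) = 0.1925
  C_32 = −[(0.85)(0.00) − (-0.35)(-0.30)] = 0.1050
  C_33 = (0.85)(0.55) − (0.00)(-0.30) = 0.4675
det(I−A) = Σ_j (I−A)_1j·C_1j = (0.85)(0.3300) + (0.00)(0.1800) + (-0.35)(0.3400) = 0.1615
adj(I−A) = Cᵀ =
  [ 0.3300   0.1400   0.1925]
  [ 0.1800   0.3700   0.1050]
  [ 0.3400   0.3400   0.4675]
(I − A)⁻¹ = adj(I−A) / det(I−A) ≈
  [   2.0433     0.8669     1.1920]
  [   1.1146     2.2910     0.6502]
  [   2.1053     2.1053     2.8947]
x = (I − A)⁻¹ d = adj(I−A)·d / det(I−A), with det(I−A) = 0.1615:
  x_1 = (0.3300·45 + 0.1400·170 + 0.1925·45) / 0.1615 = 47.3125 / 0.1615 ≈ 292.96
  x_2 = (0.1800·45 + 0.3700·170 + 0.1050·45) / 0.1615 = 75.725 / 0.1615 ≈ 468.89
  x_3 = (0.3400·45 + 0.3400·170 + 0.4675·45) / 0.1615 = 94.1375 / 0.1615 ≈ 582.89

x_1 = 292.96, x_2 = 468.89, x_3 = 582.89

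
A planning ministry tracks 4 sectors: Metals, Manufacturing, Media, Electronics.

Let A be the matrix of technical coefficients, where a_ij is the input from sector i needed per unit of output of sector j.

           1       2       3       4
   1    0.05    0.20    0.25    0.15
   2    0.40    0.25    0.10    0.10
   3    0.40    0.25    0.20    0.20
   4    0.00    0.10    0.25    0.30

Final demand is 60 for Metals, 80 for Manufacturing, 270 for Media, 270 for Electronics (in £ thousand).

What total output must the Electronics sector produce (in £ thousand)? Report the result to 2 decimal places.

I − A =
  [   0.95    -0.20    -0.25    -0.15]
  [  -0.40     0.75    -0.10    -0.10]
  [  -0.40    -0.25     0.80    -0.20]
  [   0.00    -0.10    -0.25     0.70]
Compute the cofactors C_ij = (−1)^(i+j)·(3×3 minor ij) of I−A; the adjugate is their transpose:
adj(I−A) = Cᵀ =
  [ 0.348750   0.172125   0.177375   0.150000]
  [ 0.242000   0.399500   0.175250   0.159000]
  [ 0.284000   0.247250   0.427250   0.218250]
  [ 0.136000   0.145375   0.177625   0.374250]
det(I−A) = Σ_j (I−A)_1j·C_1j = (0.95)(0.348750) + (-0.20)(0.242000) + (-0.25)(0.284000) + (-0.15)(0.136000) = 0.1915125
(I − A)⁻¹ = adj(I−A) / det(I−A) ≈
  [   1.8210     0.8988     0.9262     0.7832]
  [   1.2636     2.0860     0.9151     0.8302]
  [   1.4829     1.2910     2.2309     1.1396]
  [   0.7101     0.7591     0.9275     1.9542]
x = (I − A)⁻¹ d = adj(I−A)·d / det(I−A), with det(I−A) = 0.1915125:
  x_1 = (0.348750·60 + 0.172125·80 + 0.177375·270 + 0.150000·270) / 0.1915125 = 123.08625 / 0.1915125 ≈ 642.71
  x_2 = (0.242000·60 + 0.399500·80 + 0.175250·270 + 0.159000·270) / 0.1915125 = 136.7275 / 0.1915125 ≈ 713.94
  x_3 = (0.284000·60 + 0.247250·80 + 0.427250·270 + 0.218250·270) / 0.1915125 = 211.105 / 0.1915125 ≈ 1102.30
  x_4 = (0.136000·60 + 0.145375·80 + 0.177625·270 + 0.374250·270) / 0.1915125 = 168.79625 / 0.1915125 ≈ 881.39

x_4 = 881.39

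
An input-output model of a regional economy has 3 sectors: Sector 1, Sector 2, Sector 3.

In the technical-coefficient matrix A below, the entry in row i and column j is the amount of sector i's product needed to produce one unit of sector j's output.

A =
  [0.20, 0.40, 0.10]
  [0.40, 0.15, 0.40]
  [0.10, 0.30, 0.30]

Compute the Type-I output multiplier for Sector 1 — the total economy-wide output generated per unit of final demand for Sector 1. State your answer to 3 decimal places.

m_1 = 4.320

I − A =
  [   0.80    -0.40    -0.10]
  [  -0.40     0.85    -0.40]
  [  -0.10    -0.30     0.70]
Cofactors of I−A, C_ij = (−1)^(i+j)·(minor ij) (rows/columns in the sector order above):
  C_11 = (0.85)(0.70) − (-0.40)(-0.30) = 0.4750
  C_12 = −[(-0.40)(0.70) − (-0.40)(-0.10)] = 0.3200
  C_13 = (-0.40)(-0.30) − (0.85)(-0.10) = 0.2050
  C_21 = −[(-0.40)(0.70) − (-0.10)(-0.30)] = 0.3100
  C_22 = (0.80)(0.70) − (-0.10)(-0.10) = 0.5500
  C_23 = −[(0.80)(-0.30) − (-0.40)(-0.10)] = 0.2800
  C_31 = (-0.40)(-0.40) − (-0.10)(0.85) = 0.2450
  C_32 = −[(0.80)(-0.40) − (-0.10)(-0.40)] = 0.3600
  C_33 = (0.80)(0.85) − (-0.40)(-0.40) = 0.5200
det(I−A) = Σ_j (I−A)_1j·C_1j = (0.80)(0.4750) + (-0.40)(0.3200) + (-0.10)(0.2050) = 0.2315
adj(I−A) = Cᵀ =
  [ 0.4750   0.3100   0.2450]
  [ 0.3200   0.5500   0.3600]
  [ 0.2050   0.2800   0.5200]
(I − A)⁻¹ = adj(I−A) / det(I−A) ≈
  [   2.0518     1.3391     1.0583]
  [   1.3823     2.3758     1.5551]
  [   0.8855     1.2095     2.2462]
The output multiplier for sector j is the column-j sum of the Leontief inverse (I − A)⁻¹ = adj(I−A) / det(I−A).
Column 1 of adj(I−A): (0.4750, 0.3200, 0.2050); det(I−A) = 0.2315.
m_1 = (0.4750 + 0.3200 + 0.2050) / 0.2315 = 1.00 / 0.2315 ≈ 4.320.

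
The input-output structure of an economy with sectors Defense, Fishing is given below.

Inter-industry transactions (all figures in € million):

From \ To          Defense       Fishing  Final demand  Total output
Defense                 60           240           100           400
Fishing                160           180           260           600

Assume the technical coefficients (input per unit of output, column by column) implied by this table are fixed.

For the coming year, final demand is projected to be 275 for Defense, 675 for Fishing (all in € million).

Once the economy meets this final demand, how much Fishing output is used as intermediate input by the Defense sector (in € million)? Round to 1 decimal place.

Technical coefficients a_ij = z_ij / X_j:
  a_DD = 60/400 = 0.15, a_FD = 160/400 = 0.40
  a_DF = 240/600 = 0.40, a_FF = 180/600 = 0.30
I − A =
  [   0.85    -0.40]
  [  -0.40     0.70]
det(I−A) = (0.85)(0.70) − (-0.40)(-0.40) = 0.4350
adj(I−A) = [[0.70, 0.40], [0.40, 0.85]]
(I − A)⁻¹ = adj(I−A) / det(I−A) ≈
  [   1.6092     0.9195]
  [   0.9195     1.9540]
First solve x = (I − A)⁻¹ d = adj(I−A)·d / det(I−A); in particular x_D = (0.70·275 + 0.40·675) / 0.4350 = 462.50 / 0.4350 ≈ 1063.218.
Intermediate flow from F to D: z_FD = a_FD · x_D = 0.40 × 462.50 / 0.4350 = 185.00 / 0.4350 ≈ 425.3.

z_FD = 425.3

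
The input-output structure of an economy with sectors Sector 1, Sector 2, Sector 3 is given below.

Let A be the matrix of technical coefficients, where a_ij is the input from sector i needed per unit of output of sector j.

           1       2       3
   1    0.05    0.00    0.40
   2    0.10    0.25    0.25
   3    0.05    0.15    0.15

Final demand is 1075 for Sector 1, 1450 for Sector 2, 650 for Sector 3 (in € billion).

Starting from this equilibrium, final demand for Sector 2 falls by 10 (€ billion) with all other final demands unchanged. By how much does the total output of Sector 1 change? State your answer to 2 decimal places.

Δx_1 = -1.09

I − A =
  [   0.95     0.00    -0.40]
  [  -0.10     0.75    -0.25]
  [  -0.05    -0.15     0.85]
Cofactors of I−A, C_ij = (−1)^(i+j)·(minor ij) (rows/columns in the sector order above):
  C_11 = (0.75)(0.85) − (-0.25)(-0.15) = 0.6000
  C_12 = −[(-0.10)(0.85) − (-0.25)(-0.05)] = 0.0975
  C_13 = (-0.10)(-0.15) − (0.75)(-0.05) = 0.0525
  C_21 = −[(0.00)(0.85) − (-0.40)(-0.15)] = 0.0600
  C_22 = (0.95)(0.85) − (-0.40)(-0.05) = 0.7875
  C_23 = −[(0.95)(-0.15) − (0.00)(-0.05)] = 0.1425
  C_31 = (0.00)(-0.25) − (-0.40)(0.75) = 0.3000
  C_32 = −[(0.95)(-0.25) − (-0.40)(-0.10)] = 0.2775
  C_33 = (0.95)(0.75) − (0.00)(-0.10) = 0.7125
det(I−A) = Σ_j (I−A)_1j·C_1j = (0.95)(0.6000) + (0.00)(0.0975) + (-0.40)(0.0525) = 0.5490
adj(I−A) = Cᵀ =
  [ 0.6000   0.0600   0.3000]
  [ 0.0975   0.7875   0.2775]
  [ 0.0525   0.1425   0.7125]
(I − A)⁻¹ = adj(I−A) / det(I−A) ≈
  [   1.0929     0.1093     0.5464]
  [   0.1776     1.4344     0.5055]
  [   0.0956     0.2596     1.2978]
Δx = (I − A)⁻¹ Δd with Δd having -10 in the Sector 2 component and 0 elsewhere.
So Δx_1 = L_12 · (-10), where L_12 = adj(I−A)_12 / det(I−A) = 0.0600 / 0.5490.
Δx_1 = 0.0600 × (-10) / 0.5490 = -0.60 / 0.5490 ≈ -1.09.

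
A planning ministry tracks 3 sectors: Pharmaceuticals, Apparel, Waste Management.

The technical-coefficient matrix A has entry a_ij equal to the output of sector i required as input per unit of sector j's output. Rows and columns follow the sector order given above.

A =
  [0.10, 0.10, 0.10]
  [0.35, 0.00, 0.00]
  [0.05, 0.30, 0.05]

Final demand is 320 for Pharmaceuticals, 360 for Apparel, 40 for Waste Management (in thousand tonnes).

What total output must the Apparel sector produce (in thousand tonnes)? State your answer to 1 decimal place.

x_A = 513.2

I − A =
  [   0.90    -0.10    -0.10]
  [  -0.35     1.00     0.00]
  [  -0.05    -0.30     0.95]
Cofactors of I−A, C_ij = (−1)^(i+j)·(minor ij) (rows/columns in the sector order above):
  C_11 = (1.00)(0.95) − (0.00)(-0.30) = 0.9500
  C_12 = −[(-0.35)(0.95) − (0.00)(-0.05)] = 0.3325
  C_13 = (-0.35)(-0.30) − (1.00)(-0.05) = 0.1550
  C_21 = −[(-0.10)(0.95) − (-0.10)(-0.30)] = 0.1250
  C_22 = (0.90)(0.95) − (-0.10)(-0.05) = 0.8500
  C_23 = −[(0.90)(-0.30) − (-0.10)(-0.05)] = 0.2750
  C_31 = (-0.10)(0.00) − (-0.10)(1.00) = 0.1000
  C_32 = −[(0.90)(0.00) − (-0.10)(-0.35)] = 0.0350
  C_33 = (0.90)(1.00) − (-0.10)(-0.35) = 0.8650
det(I−A) = Σ_j (I−A)_1j·C_1j = (0.90)(0.9500) + (-0.10)(0.3325) + (-0.10)(0.1550) = 0.80625
adj(I−A) = Cᵀ =
  [ 0.9500   0.1250   0.1000]
  [ 0.3325   0.8500   0.0350]
  [ 0.1550   0.2750   0.8650]
(I − A)⁻¹ = adj(I−A) / det(I−A) ≈
  [   1.1783     0.1550     0.1240]
  [   0.4124     1.0543     0.0434]
  [   0.1922     0.3411     1.0729]
x = (I − A)⁻¹ d = adj(I−A)·d / det(I−A), with det(I−A) = 0.80625:
  x_P = (0.9500·320 + 0.1250·360 + 0.1000·40) / 0.80625 = 353.00 / 0.80625 ≈ 437.8
  x_A = (0.3325·320 + 0.8500·360 + 0.0350·40) / 0.80625 = 413.80 / 0.80625 ≈ 513.2
  x_W = (0.1550·320 + 0.2750·360 + 0.8650·40) / 0.80625 = 183.20 / 0.80625 ≈ 227.2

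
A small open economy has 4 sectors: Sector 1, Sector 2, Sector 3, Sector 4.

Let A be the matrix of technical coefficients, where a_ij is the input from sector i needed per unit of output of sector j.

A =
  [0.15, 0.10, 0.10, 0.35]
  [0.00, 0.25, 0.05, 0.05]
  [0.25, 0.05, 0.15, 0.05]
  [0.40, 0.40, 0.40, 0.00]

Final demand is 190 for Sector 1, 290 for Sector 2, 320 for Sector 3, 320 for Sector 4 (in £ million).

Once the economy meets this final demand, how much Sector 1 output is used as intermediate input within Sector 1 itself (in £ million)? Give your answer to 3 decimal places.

I − A =
  [   0.85    -0.10    -0.10    -0.35]
  [   0.00     0.75    -0.05    -0.05]
  [  -0.25    -0.05     0.85    -0.05]
  [  -0.40    -0.40    -0.40     1.00]
Compute the cofactors C_ij = (−1)^(i+j)·(3×3 minor ij) of I−A; the adjugate is their transpose:
adj(I−A) = Cᵀ =
  [ 0.601000   0.216000   0.192000   0.230750]
  [ 0.035500   0.524500   0.054500   0.041375]
  [ 0.198500   0.114500   0.513500   0.100875]
  [ 0.334000   0.342000   0.304000   0.519750]
det(I−A) = Σ_j (I−A)_1j·C_1j = (0.85)(0.601000) + (-0.10)(0.035500) + (-0.10)(0.198500) + (-0.35)(0.334000) = 0.37055
(I − A)⁻¹ = adj(I−A) / det(I−A) ≈
  [   1.6219     0.5829     0.5181     0.6227]
  [   0.0958     1.4155     0.1471     0.1117]
  [   0.5357     0.3090     1.3858     0.2722]
  [   0.9014     0.9230     0.8204     1.4026]
First solve x = (I − A)⁻¹ d = adj(I−A)·d / det(I−A); in particular x_1 = (0.601000·190 + 0.216000·290 + 0.192000·320 + 0.230750·320) / 0.37055 = 312.11 / 0.37055 ≈ 842.28849.
Intermediate flow from 1 to 1: z_11 = a_11 · x_1 = 0.15 × 312.11 / 0.37055 = 46.8165 / 0.37055 ≈ 126.343.

z_11 = 126.343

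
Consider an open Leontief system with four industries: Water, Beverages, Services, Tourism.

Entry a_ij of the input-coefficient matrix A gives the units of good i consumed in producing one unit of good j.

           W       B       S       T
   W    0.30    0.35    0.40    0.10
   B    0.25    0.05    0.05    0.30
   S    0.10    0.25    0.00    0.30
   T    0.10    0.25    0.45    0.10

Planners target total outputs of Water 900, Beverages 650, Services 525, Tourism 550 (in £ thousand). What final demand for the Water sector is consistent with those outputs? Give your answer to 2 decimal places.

d_W = 137.50

I − A =
  [   0.70    -0.35    -0.40    -0.10]
  [  -0.25     0.95    -0.05    -0.30]
  [  -0.10    -0.25     1.00    -0.30]
  [  -0.10    -0.25    -0.45     0.90]
d = (I − A) x:
  d_W = (+0.70)·900 + (-0.35)·650 + (-0.40)·525 + (-0.10)·550 = 137.50
  d_B = (-0.25)·900 + (+0.95)·650 + (-0.05)·525 + (-0.30)·550 = 201.25
  d_S = (-0.10)·900 + (-0.25)·650 + (+1.00)·525 + (-0.30)·550 = 107.50
  d_T = (-0.10)·900 + (-0.25)·650 + (-0.45)·525 + (+0.90)·550 = 6.25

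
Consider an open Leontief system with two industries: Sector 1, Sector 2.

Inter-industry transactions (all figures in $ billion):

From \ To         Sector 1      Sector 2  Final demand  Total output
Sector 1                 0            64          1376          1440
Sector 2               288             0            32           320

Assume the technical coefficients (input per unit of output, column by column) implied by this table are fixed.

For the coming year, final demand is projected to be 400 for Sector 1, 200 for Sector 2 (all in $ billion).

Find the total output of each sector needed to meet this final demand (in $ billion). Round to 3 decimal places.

Technical coefficients a_ij = z_ij / X_j:
  a_11 = 0/1440 = 0.00, a_21 = 288/1440 = 0.20
  a_12 = 64/320 = 0.20, a_22 = 0/320 = 0.00
I − A =
  [   1.00    -0.20]
  [  -0.20     1.00]
det(I−A) = (1.00)(1.00) − (-0.20)(-0.20) = 0.9600
adj(I−A) = [[1.00, 0.20], [0.20, 1.00]]
(I − A)⁻¹ = adj(I−A) / det(I−A) ≈
  [   1.0417     0.2083]
  [   0.2083     1.0417]
x = (I − A)⁻¹ d = adj(I−A)·d / det(I−A), with det(I−A) = 0.9600:
  x_1 = (1.00·400 + 0.20·200) / 0.9600 = 440.00 / 0.9600 ≈ 458.333
  x_2 = (0.20·400 + 1.00·200) / 0.9600 = 280.00 / 0.9600 ≈ 291.667

x_1 = 458.333, x_2 = 291.667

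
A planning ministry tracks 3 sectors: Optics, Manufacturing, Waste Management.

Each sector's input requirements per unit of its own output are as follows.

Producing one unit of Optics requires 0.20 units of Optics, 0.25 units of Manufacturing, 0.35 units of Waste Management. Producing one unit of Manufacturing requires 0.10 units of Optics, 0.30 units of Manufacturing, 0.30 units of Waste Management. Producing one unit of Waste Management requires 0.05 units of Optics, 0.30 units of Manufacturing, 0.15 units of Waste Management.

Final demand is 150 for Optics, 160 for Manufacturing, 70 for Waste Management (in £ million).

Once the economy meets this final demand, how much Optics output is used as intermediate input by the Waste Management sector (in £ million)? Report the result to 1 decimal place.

z_13 = 18.2

I − A =
  [   0.80    -0.10    -0.05]
  [  -0.25     0.70    -0.30]
  [  -0.35    -0.30     0.85]
Cofactors of I−A, C_ij = (−1)^(i+j)·(minor ij) (rows/columns in the sector order above):
  C_11 = (0.70)(0.85) − (-0.30)(-0.30) = 0.5050
  C_12 = −[(-0.25)(0.85) − (-0.30)(-0.35)] = 0.3175
  C_13 = (-0.25)(-0.30) − (0.70)(-0.35) = 0.3200
  C_21 = −[(-0.10)(0.85) − (-0.05)(-0.30)] = 0.1000
  C_22 = (0.80)(0.85) − (-0.05)(-0.35) = 0.6625
  C_23 = −[(0.80)(-0.30) − (-0.10)(-0.35)] = 0.2750
  C_31 = (-0.10)(-0.30) − (-0.05)(0.70) = 0.0650
  C_32 = −[(0.80)(-0.30) − (-0.05)(-0.25)] = 0.2525
  C_33 = (0.80)(0.70) − (-0.10)(-0.25) = 0.5350
det(I−A) = Σ_j (I−A)_1j·C_1j = (0.80)(0.5050) + (-0.10)(0.3175) + (-0.05)(0.3200) = 0.35625
adj(I−A) = Cᵀ =
  [ 0.5050   0.1000   0.0650]
  [ 0.3175   0.6625   0.2525]
  [ 0.3200   0.2750   0.5350]
(I − A)⁻¹ = adj(I−A) / det(I−A) ≈
  [   1.4175     0.2807     0.1825]
  [   0.8912     1.8596     0.7088]
  [   0.8982     0.7719     1.5018]
First solve x = (I − A)⁻¹ d = adj(I−A)·d / det(I−A); in particular x_3 = (0.3200·150 + 0.2750·160 + 0.5350·70) / 0.35625 = 129.45 / 0.35625 ≈ 363.368.
Intermediate flow from 1 to 3: z_13 = a_13 · x_3 = 0.05 × 129.45 / 0.35625 = 6.4725 / 0.35625 ≈ 18.2.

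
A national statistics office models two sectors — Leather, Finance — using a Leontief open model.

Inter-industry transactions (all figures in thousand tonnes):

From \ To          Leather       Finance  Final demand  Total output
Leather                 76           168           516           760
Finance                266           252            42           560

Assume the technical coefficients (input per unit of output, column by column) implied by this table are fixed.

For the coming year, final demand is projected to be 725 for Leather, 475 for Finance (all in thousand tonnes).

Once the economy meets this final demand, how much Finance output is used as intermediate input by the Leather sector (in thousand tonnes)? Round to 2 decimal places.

Technical coefficients a_ij = z_ij / X_j:
  a_LL = 76/760 = 0.10, a_FL = 266/760 = 0.35
  a_LF = 168/560 = 0.30, a_FF = 252/560 = 0.45
I − A =
  [   0.90    -0.30]
  [  -0.35     0.55]
det(I−A) = (0.90)(0.55) − (-0.30)(-0.35) = 0.3900
adj(I−A) = [[0.55, 0.30], [0.35, 0.90]]
(I − A)⁻¹ = adj(I−A) / det(I−A) ≈
  [   1.4103     0.7692]
  [   0.8974     2.3077]
First solve x = (I − A)⁻¹ d = adj(I−A)·d / det(I−A); in particular x_L = (0.55·725 + 0.30·475) / 0.3900 = 541.25 / 0.3900 ≈ 1387.8205.
Intermediate flow from F to L: z_FL = a_FL · x_L = 0.35 × 541.25 / 0.3900 = 189.4375 / 0.3900 ≈ 485.74.

z_FL = 485.74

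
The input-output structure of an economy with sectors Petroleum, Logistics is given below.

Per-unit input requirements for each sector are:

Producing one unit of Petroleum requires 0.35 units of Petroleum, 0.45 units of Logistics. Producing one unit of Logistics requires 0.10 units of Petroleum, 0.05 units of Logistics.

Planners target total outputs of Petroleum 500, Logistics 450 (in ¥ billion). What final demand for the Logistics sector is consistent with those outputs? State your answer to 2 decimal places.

d_2 = 202.50

I − A =
  [   0.65    -0.10]
  [  -0.45     0.95]
d = (I − A) x:
  d_1 = (+0.65)·500 + (-0.10)·450 = 280.00
  d_2 = (-0.45)·500 + (+0.95)·450 = 202.50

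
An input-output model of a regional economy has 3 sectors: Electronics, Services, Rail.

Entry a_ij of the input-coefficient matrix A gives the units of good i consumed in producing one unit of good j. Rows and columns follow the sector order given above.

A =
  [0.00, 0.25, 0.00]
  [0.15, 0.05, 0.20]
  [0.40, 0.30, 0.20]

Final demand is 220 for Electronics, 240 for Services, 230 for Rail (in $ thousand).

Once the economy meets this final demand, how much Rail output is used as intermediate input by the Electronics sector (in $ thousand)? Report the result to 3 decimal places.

I − A =
  [   1.00    -0.25     0.00]
  [  -0.15     0.95    -0.20]
  [  -0.40    -0.30     0.80]
Cofactors of I−A, C_ij = (−1)^(i+j)·(minor ij) (rows/columns in the sector order above):
  C_11 = (0.95)(0.80) − (-0.20)(-0.30) = 0.7000
  C_12 = −[(-0.15)(0.80) − (-0.20)(-0.40)] = 0.2000
  C_13 = (-0.15)(-0.30) − (0.95)(-0.40) = 0.4250
  C_21 = −[(-0.25)(0.80) − (0.00)(-0.30)] = 0.2000
  C_22 = (1.00)(0.80) − (0.00)(-0.40) = 0.8000
  C_23 = −[(1.00)(-0.30) − (-0.25)(-0.40)] = 0.4000
  C_31 = (-0.25)(-0.20) − (0.00)(0.95) = 0.0500
  C_32 = −[(1.00)(-0.20) − (0.00)(-0.15)] = 0.2000
  C_33 = (1.00)(0.95) − (-0.25)(-0.15) = 0.9125
det(I−A) = Σ_j (I−A)_1j·C_1j = (1.00)(0.7000) + (-0.25)(0.2000) + (0.00)(0.4250) = 0.6500
adj(I−A) = Cᵀ =
  [ 0.7000   0.2000   0.0500]
  [ 0.2000   0.8000   0.2000]
  [ 0.4250   0.4000   0.9125]
(I − A)⁻¹ = adj(I−A) / det(I−A) ≈
  [   1.0769     0.3077     0.0769]
  [   0.3077     1.2308     0.3077]
  [   0.6538     0.6154     1.4038]
First solve x = (I − A)⁻¹ d = adj(I−A)·d / det(I−A); in particular x_1 = (0.7000·220 + 0.2000·240 + 0.0500·230) / 0.6500 = 213.50 / 0.6500 ≈ 328.46154.
Intermediate flow from 3 to 1: z_31 = a_31 · x_1 = 0.40 × 213.50 / 0.6500 = 85.40 / 0.6500 ≈ 131.385.

z_31 = 131.385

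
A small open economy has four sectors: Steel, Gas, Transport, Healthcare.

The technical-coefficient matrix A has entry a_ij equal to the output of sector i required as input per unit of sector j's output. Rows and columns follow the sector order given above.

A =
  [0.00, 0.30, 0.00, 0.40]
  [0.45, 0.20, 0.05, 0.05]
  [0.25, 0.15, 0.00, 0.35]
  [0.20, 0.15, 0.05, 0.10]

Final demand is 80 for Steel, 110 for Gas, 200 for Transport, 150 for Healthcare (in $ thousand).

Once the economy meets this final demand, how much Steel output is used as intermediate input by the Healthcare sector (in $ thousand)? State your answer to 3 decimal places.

z_SH = 129.280

I − A =
  [   1.00    -0.30     0.00    -0.40]
  [  -0.45     0.80    -0.05    -0.05]
  [  -0.25    -0.15     1.00    -0.35]
  [  -0.20    -0.15    -0.05     0.90]
Compute the cofactors C_ij = (−1)^(i+j)·(3×3 minor ij) of I−A; the adjugate is their transpose:
adj(I−A) = Cᵀ =
  [ 0.68875   0.32775   0.03325   0.33725]
  [ 0.42250   0.79750   0.05250   0.25250]
  [ 0.32000   0.27900   0.49700   0.35100]
  [ 0.24125   0.22125   0.04375   0.65375]
det(I−A) = Σ_j (I−A)_1j·C_1j = (1.00)(0.68875) + (-0.30)(0.42250) + (0.00)(0.32000) + (-0.40)(0.24125) = 0.4655
(I − A)⁻¹ = adj(I−A) / det(I−A) ≈
  [   1.4796     0.7041     0.0714     0.7245]
  [   0.9076     1.7132     0.1128     0.5424]
  [   0.6874     0.5994     1.0677     0.7540]
  [   0.5183     0.4753     0.0940     1.4044]
First solve x = (I − A)⁻¹ d = adj(I−A)·d / det(I−A); in particular x_H = (0.24125·80 + 0.22125·110 + 0.04375·200 + 0.65375·150) / 0.4655 = 150.45 / 0.4655 ≈ 323.20086.
Intermediate flow from S to H: z_SH = a_SH · x_H = 0.40 × 150.45 / 0.4655 = 60.18 / 0.4655 ≈ 129.280.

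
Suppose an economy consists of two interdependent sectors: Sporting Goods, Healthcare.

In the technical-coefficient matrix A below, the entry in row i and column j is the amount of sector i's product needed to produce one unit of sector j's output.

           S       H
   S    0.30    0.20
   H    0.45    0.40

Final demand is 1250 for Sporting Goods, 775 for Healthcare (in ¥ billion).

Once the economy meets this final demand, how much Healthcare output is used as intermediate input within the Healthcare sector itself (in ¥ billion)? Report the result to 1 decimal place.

I − A =
  [   0.70    -0.20]
  [  -0.45     0.60]
det(I−A) = (0.70)(0.60) − (-0.20)(-0.45) = 0.3300
adj(I−A) = [[0.60, 0.20], [0.45, 0.70]]
(I − A)⁻¹ = adj(I−A) / det(I−A) ≈
  [   1.8182     0.6061]
  [   1.3636     2.1212]
First solve x = (I − A)⁻¹ d = adj(I−A)·d / det(I−A); in particular x_H = (0.45·1250 + 0.70·775) / 0.3300 = 1105.00 / 0.3300 ≈ 3348.485.
Intermediate flow from H to H: z_HH = a_HH · x_H = 0.40 × 1105.00 / 0.3300 = 442.00 / 0.3300 ≈ 1339.4.

z_HH = 1339.4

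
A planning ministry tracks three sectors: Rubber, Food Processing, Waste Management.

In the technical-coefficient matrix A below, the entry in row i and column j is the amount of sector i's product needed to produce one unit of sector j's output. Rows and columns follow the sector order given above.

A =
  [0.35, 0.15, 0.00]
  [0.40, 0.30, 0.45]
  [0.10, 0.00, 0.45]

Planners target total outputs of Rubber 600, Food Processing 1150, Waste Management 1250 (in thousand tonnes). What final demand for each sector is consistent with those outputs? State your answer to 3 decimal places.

I − A =
  [   0.65    -0.15     0.00]
  [  -0.40     0.70    -0.45]
  [  -0.10     0.00     0.55]
d = (I − A) x:
  d_1 = (+0.65)·600 + (-0.15)·1150 + (+0.00)·1250 = 217.500
  d_2 = (-0.40)·600 + (+0.70)·1150 + (-0.45)·1250 = 2.500
  d_3 = (-0.10)·600 + (+0.00)·1150 + (+0.55)·1250 = 627.500

d_1 = 217.500, d_2 = 2.500, d_3 = 627.500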